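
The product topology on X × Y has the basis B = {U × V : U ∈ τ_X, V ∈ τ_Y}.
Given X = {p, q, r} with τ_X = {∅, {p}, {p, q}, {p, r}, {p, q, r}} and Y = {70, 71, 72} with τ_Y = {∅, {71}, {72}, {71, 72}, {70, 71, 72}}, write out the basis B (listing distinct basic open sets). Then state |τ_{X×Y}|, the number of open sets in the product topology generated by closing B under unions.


Basis B = {∅ × ∅, {p} × {71}, {p} × {72}, {p} × {71, 72}, {p, q} × {71}, {p, r} × {71}, {p, q} × {72}, {p, r} × {72}, {p} × {70, 71, 72}, {p, q, r} × {71}, {p, q, r} × {72}, {p, q} × {71, 72}, {p, r} × {71, 72}, {p, q} × {70, 71, 72}, {p, r} × {70, 71, 72}, {p, q, r} × {71, 72}, {p, q, r} × {70, 71, 72}}; |τ_{X×Y}| = 50.

Enumerate products U × V with U ∈ τ_X, V ∈ τ_Y (deduplicated):
  ∅ × ∅ = {} (∅)
  {p} × {71} = {(p,71)}
  {p} × {72} = {(p,72)}
  {p} × {71, 72} = {(p,71), (p,72)}
  {p, q} × {71} = {(p,71), (q,71)}
  {p, r} × {71} = {(p,71), (r,71)}
  {p, q} × {72} = {(p,72), (q,72)}
  {p, r} × {72} = {(p,72), (r,72)}
  {p} × {70, 71, 72} = {(p,70), (p,71), (p,72)}
  {p, q, r} × {71} = {(p,71), (q,71), (r,71)}
  {p, q, r} × {72} = {(p,72), (q,72), (r,72)}
  {p, q} × {71, 72} = {(p,71), (p,72), (q,71), (q,72)}
  {p, r} × {71, 72} = {(p,71), (p,72), (r,71), (r,72)}
  {p, q} × {70, 71, 72} = {(p,70), (p,71), (p,72), (q,70), (q,71), (q,72)}
  {p, r} × {70, 71, 72} = {(p,70), (p,71), (p,72), (r,70), (r,71), (r,72)}
  {p, q, r} × {71, 72} = {(p,71), (p,72), (q,71), (q,72), (r,71), (r,72)}
  {p, q, r} × {70, 71, 72} = {(p,70), (p,71), (p,72), (q,70), (q,71), (q,72), (r,70), (r,71), (r,72)}
These 17 distinct sets form the basis B.
Close under arbitrary unions to get τ_{X×Y}; counting gives |τ_{X×Y}| = 50.


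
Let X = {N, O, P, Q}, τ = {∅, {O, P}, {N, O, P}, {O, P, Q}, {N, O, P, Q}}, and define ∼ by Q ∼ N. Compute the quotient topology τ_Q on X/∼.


X/∼ = {[N=Q], [O], [P]}; |τ_Q| = 3.

Equivalence classes: [N=Q], [O], [P].
Quotient map π: X → X/∼ sends N ↦ [N=Q], O ↦ [O], P ↦ [P], Q ↦ [N=Q].
For each subset V ⊆ X/∼, compute π^{-1}(V) ⊆ X and check whether π^{-1}(V) ∈ τ. V is open in τ_Q iff π^{-1}(V) ∈ τ.
  V = {}: π^{-1}(V) = ∅ ∈ τ ✓.
  V = {[N=Q]}: π^{-1}(V) = {N, Q} ∉ τ ✗.
  V = {[O]}: π^{-1}(V) = {O} ∉ τ ✗.
  V = {[N=Q], [O]}: π^{-1}(V) = {N, O, Q} ∉ τ ✗.
  V = {[P]}: π^{-1}(V) = {P} ∉ τ ✗.
  V = {[N=Q], [P]}: π^{-1}(V) = {N, P, Q} ∉ τ ✗.
  V = {[O], [P]}: π^{-1}(V) = {O, P} ∈ τ ✓.
  V = {[N=Q], [O], [P]}: π^{-1}(V) = {N, O, P, Q} ∈ τ ✓.
Open sets in the quotient: τ_Q = {{}, {[O], [P]}, {[N=Q], [O], [P]}} (3 elements).


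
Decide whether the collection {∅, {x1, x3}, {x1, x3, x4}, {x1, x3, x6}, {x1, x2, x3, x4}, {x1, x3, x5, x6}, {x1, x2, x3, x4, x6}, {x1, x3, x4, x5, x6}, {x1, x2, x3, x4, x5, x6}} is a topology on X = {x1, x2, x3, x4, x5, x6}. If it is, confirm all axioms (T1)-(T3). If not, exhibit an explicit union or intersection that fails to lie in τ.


τ is NOT a topology on X.

Axiom (T1): ∅ ∈ τ? Yes; X ∈ τ? Yes.
Axiom (T2/T3): check pairwise unions and intersections of members of τ.
Counterexample for (T2): {x1, x3, x4} ∪ {x1, x3, x6} = {x1, x3, x4, x6} ∉ τ. Therefore τ is NOT a topology.


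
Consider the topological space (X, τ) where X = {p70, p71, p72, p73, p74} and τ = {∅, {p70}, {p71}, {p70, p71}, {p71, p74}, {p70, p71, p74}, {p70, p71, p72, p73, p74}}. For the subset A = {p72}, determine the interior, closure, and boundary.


int(A) = ∅, cl(A) = {p72, p73}, ∂A = {p72, p73}.

Closed sets in (X, τ) are complements of opens:
  closed(X, τ) = {∅, {p72, p73}, {p70, p72, p73}, {p72, p73, p74}, {p70, p72, p73, p74}, {p71, p72, p73, p74}, {p70, p71, p72, p73, p74}}.
int(A) = ⋃ {U ∈ τ : U ⊆ A}. Opens contained in A: ∅.
Taking the union of these: int(A) = ∅.
cl(A) = ⋂ {C closed : A ⊆ C}. Closed sets containing A: {p72, p73}, {p70, p72, p73}, {p72, p73, p74}, {p70, p72, p73, p74}, {p71, p72, p73, p74}, {p70, p71, p72, p73, p74}.
Intersecting these: cl(A) = {p72, p73}.
∂A = cl(A) ∖ int(A) = {p72, p73} ∖ ∅ = {p72, p73}.


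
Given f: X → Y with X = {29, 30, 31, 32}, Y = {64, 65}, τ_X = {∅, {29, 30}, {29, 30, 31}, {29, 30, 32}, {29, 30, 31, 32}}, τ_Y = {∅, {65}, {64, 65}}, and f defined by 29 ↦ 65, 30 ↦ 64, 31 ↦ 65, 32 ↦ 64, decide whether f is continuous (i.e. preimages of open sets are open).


f is NOT continuous.

Compute f^{-1}(U) for each U ∈ τ_Y:
  U = ∅: f^{-1}(U) = ∅ ∈ τ_X ✓.
  U = {65}: f^{-1}(U) = {29, 31} ∉ τ_X ✗.
  U = {64, 65}: f^{-1}(U) = {29, 30, 31, 32} ∈ τ_X ✓.
Found U = {65} with f^{-1}(U) = {29, 31} not in τ_X. Therefore f is NOT continuous.


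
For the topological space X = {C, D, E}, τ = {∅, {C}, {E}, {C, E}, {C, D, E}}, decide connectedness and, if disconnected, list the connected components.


(X, τ) is connected.

Find clopen sets (U ∈ τ with X ∖ U ∈ τ):
  U = ∅, X ∖ U = {C, D, E} — both open, so U is clopen.
  U = {C, D, E}, X ∖ U = ∅ — both open, so U is clopen.
Only trivial clopens (∅ and X) exist, so (X, τ) is connected.
Compute connected components by grouping points that agree on all clopens:
  component: {C, D, E}


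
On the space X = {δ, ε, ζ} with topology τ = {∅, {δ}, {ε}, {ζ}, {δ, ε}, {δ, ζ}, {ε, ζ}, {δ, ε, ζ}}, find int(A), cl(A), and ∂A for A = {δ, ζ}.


int(A) = {δ, ζ}, cl(A) = {δ, ζ}, ∂A = ∅.

Closed sets in (X, τ) are complements of opens:
  closed(X, τ) = {∅, {δ}, {ε}, {ζ}, {δ, ε}, {δ, ζ}, {ε, ζ}, {δ, ε, ζ}}.
int(A) = ⋃ {U ∈ τ : U ⊆ A}. Opens contained in A: ∅, {δ}, {ζ}, {δ, ζ}.
Taking the union of these: int(A) = {δ, ζ}.
cl(A) = ⋂ {C closed : A ⊆ C}. Closed sets containing A: {δ, ζ}, {δ, ε, ζ}.
Intersecting these: cl(A) = {δ, ζ}.
∂A = cl(A) ∖ int(A) = {δ, ζ} ∖ {δ, ζ} = ∅.


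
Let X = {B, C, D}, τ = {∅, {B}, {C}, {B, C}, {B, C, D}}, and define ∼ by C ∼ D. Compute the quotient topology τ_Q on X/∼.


X/∼ = {[B], [C=D]}; |τ_Q| = 3.

Equivalence classes: [B], [C=D].
Quotient map π: X → X/∼ sends B ↦ [B], C ↦ [C=D], D ↦ [C=D].
For each subset V ⊆ X/∼, compute π^{-1}(V) ⊆ X and check whether π^{-1}(V) ∈ τ. V is open in τ_Q iff π^{-1}(V) ∈ τ.
  V = {}: π^{-1}(V) = ∅ ∈ τ ✓.
  V = {[B]}: π^{-1}(V) = {B} ∈ τ ✓.
  V = {[C=D]}: π^{-1}(V) = {C, D} ∉ τ ✗.
  V = {[B], [C=D]}: π^{-1}(V) = {B, C, D} ∈ τ ✓.
Open sets in the quotient: τ_Q = {{}, {[B]}, {[B], [C=D]}} (3 elements).


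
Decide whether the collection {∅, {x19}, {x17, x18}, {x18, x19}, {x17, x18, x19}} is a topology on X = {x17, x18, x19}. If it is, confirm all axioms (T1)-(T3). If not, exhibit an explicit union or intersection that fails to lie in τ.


τ is NOT a topology on X.

Axiom (T1): ∅ ∈ τ? Yes; X ∈ τ? Yes.
Axiom (T2/T3): check pairwise unions and intersections of members of τ.
Counterexample for (T3): {x17, x18} ∩ {x18, x19} = {x18} ∉ τ. Therefore τ is NOT a topology.


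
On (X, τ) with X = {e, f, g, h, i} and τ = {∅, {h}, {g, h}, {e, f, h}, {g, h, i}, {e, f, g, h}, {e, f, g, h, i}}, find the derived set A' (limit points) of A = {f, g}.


A' = {e, i}

For each x ∈ X, list the open sets U ∈ τ with x ∈ U, then check whether U ∩ (A ∖ {x}) ≠ ∅ for every such U.
  x = e: opens ∋ x are {e, f, h}, {e, f, g, h}, {e, f, g, h, i}; each meets A ∖ {e}, so x IS a limit point.
  x = f: open {e, f, h} ∋ x has {e, f, h} ∩ (A ∖ {f}) = ∅, so x is NOT a limit point.
  x = g: open {g, h} ∋ x has {g, h} ∩ (A ∖ {g}) = ∅, so x is NOT a limit point.
  x = h: open {h} ∋ x has {h} ∩ (A ∖ {h}) = ∅, so x is NOT a limit point.
  x = i: opens ∋ x are {g, h, i}, {e, f, g, h, i}; each meets A ∖ {i}, so x IS a limit point.
Collecting: A' = {e, i}.


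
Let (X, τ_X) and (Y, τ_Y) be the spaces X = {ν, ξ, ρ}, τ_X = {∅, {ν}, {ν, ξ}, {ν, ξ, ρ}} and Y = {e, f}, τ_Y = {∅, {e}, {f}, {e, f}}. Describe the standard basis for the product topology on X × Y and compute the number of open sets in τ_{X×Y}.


Basis B = {∅ × ∅, {ν} × {e}, {ν} × {f}, {ν} × {e, f}, {ν, ξ} × {e}, {ν, ξ} × {f}, {ν, ξ, ρ} × {e}, {ν, ξ, ρ} × {f}, {ν, ξ} × {e, f}, {ν, ξ, ρ} × {e, f}}; |τ_{X×Y}| = 16.

Enumerate products U × V with U ∈ τ_X, V ∈ τ_Y (deduplicated):
  ∅ × ∅ = {} (∅)
  {ν} × {e} = {(ν,e)}
  {ν} × {f} = {(ν,f)}
  {ν} × {e, f} = {(ν,e), (ν,f)}
  {ν, ξ} × {e} = {(ν,e), (ξ,e)}
  {ν, ξ} × {f} = {(ν,f), (ξ,f)}
  {ν, ξ, ρ} × {e} = {(ν,e), (ξ,e), (ρ,e)}
  {ν, ξ, ρ} × {f} = {(ν,f), (ξ,f), (ρ,f)}
  {ν, ξ} × {e, f} = {(ν,e), (ν,f), (ξ,e), (ξ,f)}
  {ν, ξ, ρ} × {e, f} = {(ν,e), (ν,f), (ξ,e), (ξ,f), (ρ,e), (ρ,f)}
These 10 distinct sets form the basis B.
Close under arbitrary unions to get τ_{X×Y}; counting gives |τ_{X×Y}| = 16.


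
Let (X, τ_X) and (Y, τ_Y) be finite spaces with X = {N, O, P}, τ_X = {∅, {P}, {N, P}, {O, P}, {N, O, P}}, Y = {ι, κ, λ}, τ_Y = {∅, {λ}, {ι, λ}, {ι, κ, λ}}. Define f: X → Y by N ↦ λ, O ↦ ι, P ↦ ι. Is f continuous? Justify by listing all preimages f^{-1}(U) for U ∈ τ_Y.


f is NOT continuous.

Compute f^{-1}(U) for each U ∈ τ_Y:
  U = ∅: f^{-1}(U) = ∅ ∈ τ_X ✓.
  U = {λ}: f^{-1}(U) = {N} ∉ τ_X ✗.
  U = {ι, λ}: f^{-1}(U) = {N, O, P} ∈ τ_X ✓.
  U = {ι, κ, λ}: f^{-1}(U) = {N, O, P} ∈ τ_X ✓.
Found U = {λ} with f^{-1}(U) = {N} not in τ_X. Therefore f is NOT continuous.


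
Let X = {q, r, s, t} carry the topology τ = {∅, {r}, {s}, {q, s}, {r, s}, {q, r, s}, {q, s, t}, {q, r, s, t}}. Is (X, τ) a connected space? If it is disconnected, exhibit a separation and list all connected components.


(X, τ) is disconnected; components = [{r}, {q, s, t}].

Find clopen sets (U ∈ τ with X ∖ U ∈ τ):
  U = ∅, X ∖ U = {q, r, s, t} — both open, so U is clopen.
  U = {r}, X ∖ U = {q, s, t} — both open, so U is clopen.
  U = {q, s, t}, X ∖ U = {r} — both open, so U is clopen.
  U = {q, r, s, t}, X ∖ U = ∅ — both open, so U is clopen.
Nontrivial clopen(s) exist: e.g. {r}. So (X, τ) is disconnected.
Compute connected components by grouping points that agree on all clopens:
  component: {r}
  component: {q, s, t}


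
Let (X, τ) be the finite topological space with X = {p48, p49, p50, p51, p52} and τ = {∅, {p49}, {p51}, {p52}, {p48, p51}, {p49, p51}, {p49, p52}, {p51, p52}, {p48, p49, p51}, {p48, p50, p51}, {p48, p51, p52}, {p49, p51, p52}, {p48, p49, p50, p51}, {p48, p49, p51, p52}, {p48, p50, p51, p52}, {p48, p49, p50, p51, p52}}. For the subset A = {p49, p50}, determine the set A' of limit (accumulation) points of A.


A' = ∅

For each x ∈ X, list the open sets U ∈ τ with x ∈ U, then check whether U ∩ (A ∖ {x}) ≠ ∅ for every such U.
  x = p48: open {p48, p51} ∋ x has {p48, p51} ∩ (A ∖ {p48}) = ∅, so x is NOT a limit point.
  x = p49: open {p49} ∋ x has {p49} ∩ (A ∖ {p49}) = ∅, so x is NOT a limit point.
  x = p50: open {p48, p50, p51} ∋ x has {p48, p50, p51} ∩ (A ∖ {p50}) = ∅, so x is NOT a limit point.
  x = p51: open {p51} ∋ x has {p51} ∩ (A ∖ {p51}) = ∅, so x is NOT a limit point.
  x = p52: open {p52} ∋ x has {p52} ∩ (A ∖ {p52}) = ∅, so x is NOT a limit point.
Collecting: A' = ∅.


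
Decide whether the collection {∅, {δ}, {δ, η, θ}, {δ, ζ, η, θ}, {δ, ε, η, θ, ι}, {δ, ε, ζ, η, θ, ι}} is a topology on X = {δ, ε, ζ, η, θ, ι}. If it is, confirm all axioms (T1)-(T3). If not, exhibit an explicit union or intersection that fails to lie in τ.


τ IS a topology on X.

Axiom (T1): ∅ ∈ τ? Yes; X ∈ τ? Yes.
Axiom (T2/T3): check pairwise unions and intersections of members of τ.
All pairwise intersections and unions checked — each lies in τ. Therefore τ satisfies (T1), (T2), (T3): it IS a topology on X.


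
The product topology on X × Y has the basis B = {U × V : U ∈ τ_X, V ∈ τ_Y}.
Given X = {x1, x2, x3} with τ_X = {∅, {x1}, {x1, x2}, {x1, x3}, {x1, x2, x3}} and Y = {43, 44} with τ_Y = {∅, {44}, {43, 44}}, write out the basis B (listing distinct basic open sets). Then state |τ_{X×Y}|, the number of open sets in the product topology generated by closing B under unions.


Basis B = {∅ × ∅, {x1} × {44}, {x1} × {43, 44}, {x1, x2} × {44}, {x1, x3} × {44}, {x1, x2, x3} × {44}, {x1, x2} × {43, 44}, {x1, x3} × {43, 44}, {x1, x2, x3} × {43, 44}}; |τ_{X×Y}| = 14.

Enumerate products U × V with U ∈ τ_X, V ∈ τ_Y (deduplicated):
  ∅ × ∅ = {} (∅)
  {x1} × {44} = {(x1,44)}
  {x1} × {43, 44} = {(x1,43), (x1,44)}
  {x1, x2} × {44} = {(x1,44), (x2,44)}
  {x1, x3} × {44} = {(x1,44), (x3,44)}
  {x1, x2, x3} × {44} = {(x1,44), (x2,44), (x3,44)}
  {x1, x2} × {43, 44} = {(x1,43), (x1,44), (x2,43), (x2,44)}
  {x1, x3} × {43, 44} = {(x1,43), (x1,44), (x3,43), (x3,44)}
  {x1, x2, x3} × {43, 44} = {(x1,43), (x1,44), (x2,43), (x2,44), (x3,43), (x3,44)}
These 9 distinct sets form the basis B.
Close under arbitrary unions to get τ_{X×Y}; counting gives |τ_{X×Y}| = 14.


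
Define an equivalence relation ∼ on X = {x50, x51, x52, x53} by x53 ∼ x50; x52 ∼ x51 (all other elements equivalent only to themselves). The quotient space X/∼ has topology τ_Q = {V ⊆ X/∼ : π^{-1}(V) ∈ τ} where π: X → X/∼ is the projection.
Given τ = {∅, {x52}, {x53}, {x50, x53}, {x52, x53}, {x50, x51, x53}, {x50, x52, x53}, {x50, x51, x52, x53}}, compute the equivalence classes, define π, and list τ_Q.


X/∼ = {[x50=x53], [x51=x52]}; |τ_Q| = 3.

Equivalence classes: [x50=x53], [x51=x52].
Quotient map π: X → X/∼ sends x50 ↦ [x50=x53], x51 ↦ [x51=x52], x52 ↦ [x51=x52], x53 ↦ [x50=x53].
For each subset V ⊆ X/∼, compute π^{-1}(V) ⊆ X and check whether π^{-1}(V) ∈ τ. V is open in τ_Q iff π^{-1}(V) ∈ τ.
  V = {}: π^{-1}(V) = ∅ ∈ τ ✓.
  V = {[x50=x53]}: π^{-1}(V) = {x50, x53} ∈ τ ✓.
  V = {[x51=x52]}: π^{-1}(V) = {x51, x52} ∉ τ ✗.
  V = {[x50=x53], [x51=x52]}: π^{-1}(V) = {x50, x51, x52, x53} ∈ τ ✓.
Open sets in the quotient: τ_Q = {{}, {[x50=x53]}, {[x50=x53], [x51=x52]}} (3 elements).


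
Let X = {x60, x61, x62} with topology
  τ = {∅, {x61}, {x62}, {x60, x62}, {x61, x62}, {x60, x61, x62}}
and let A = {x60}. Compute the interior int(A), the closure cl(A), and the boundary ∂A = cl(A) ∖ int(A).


int(A) = ∅, cl(A) = {x60}, ∂A = {x60}.

Closed sets in (X, τ) are complements of opens:
  closed(X, τ) = {∅, {x60}, {x61}, {x60, x61}, {x60, x62}, {x60, x61, x62}}.
int(A) = ⋃ {U ∈ τ : U ⊆ A}. Opens contained in A: ∅.
Taking the union of these: int(A) = ∅.
cl(A) = ⋂ {C closed : A ⊆ C}. Closed sets containing A: {x60}, {x60, x61}, {x60, x62}, {x60, x61, x62}.
Intersecting these: cl(A) = {x60}.
∂A = cl(A) ∖ int(A) = {x60} ∖ ∅ = {x60}.


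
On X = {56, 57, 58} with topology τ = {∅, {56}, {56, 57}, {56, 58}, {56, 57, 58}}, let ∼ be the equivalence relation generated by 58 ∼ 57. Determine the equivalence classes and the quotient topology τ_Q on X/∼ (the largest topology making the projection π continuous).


X/∼ = {[56], [57=58]}; |τ_Q| = 3.

Equivalence classes: [56], [57=58].
Quotient map π: X → X/∼ sends 56 ↦ [56], 57 ↦ [57=58], 58 ↦ [57=58].
For each subset V ⊆ X/∼, compute π^{-1}(V) ⊆ X and check whether π^{-1}(V) ∈ τ. V is open in τ_Q iff π^{-1}(V) ∈ τ.
  V = {}: π^{-1}(V) = ∅ ∈ τ ✓.
  V = {[56]}: π^{-1}(V) = {56} ∈ τ ✓.
  V = {[57=58]}: π^{-1}(V) = {57, 58} ∉ τ ✗.
  V = {[56], [57=58]}: π^{-1}(V) = {56, 57, 58} ∈ τ ✓.
Open sets in the quotient: τ_Q = {{}, {[56]}, {[56], [57=58]}} (3 elements).


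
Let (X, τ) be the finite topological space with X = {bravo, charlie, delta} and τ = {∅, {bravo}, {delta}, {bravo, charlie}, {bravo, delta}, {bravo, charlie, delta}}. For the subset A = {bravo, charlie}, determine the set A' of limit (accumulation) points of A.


A' = {charlie}

For each x ∈ X, list the open sets U ∈ τ with x ∈ U, then check whether U ∩ (A ∖ {x}) ≠ ∅ for every such U.
  x = bravo: open {bravo} ∋ x has {bravo} ∩ (A ∖ {bravo}) = ∅, so x is NOT a limit point.
  x = charlie: opens ∋ x are {bravo, charlie}, {bravo, charlie, delta}; each meets A ∖ {charlie}, so x IS a limit point.
  x = delta: open {delta} ∋ x has {delta} ∩ (A ∖ {delta}) = ∅, so x is NOT a limit point.
Collecting: A' = {charlie}.


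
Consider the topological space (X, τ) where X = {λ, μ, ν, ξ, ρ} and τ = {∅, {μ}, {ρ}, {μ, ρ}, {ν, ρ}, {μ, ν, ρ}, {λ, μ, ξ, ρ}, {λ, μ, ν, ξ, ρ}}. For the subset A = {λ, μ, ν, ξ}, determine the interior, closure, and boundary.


int(A) = {μ}, cl(A) = {λ, μ, ν, ξ}, ∂A = {λ, ν, ξ}.

Closed sets in (X, τ) are complements of opens:
  closed(X, τ) = {∅, {ν}, {λ, ξ}, {λ, μ, ξ}, {λ, ν, ξ}, {λ, μ, ν, ξ}, {λ, ν, ξ, ρ}, {λ, μ, ν, ξ, ρ}}.
int(A) = ⋃ {U ∈ τ : U ⊆ A}. Opens contained in A: ∅, {μ}.
Taking the union of these: int(A) = {μ}.
cl(A) = ⋂ {C closed : A ⊆ C}. Closed sets containing A: {λ, μ, ν, ξ}, {λ, μ, ν, ξ, ρ}.
Intersecting these: cl(A) = {λ, μ, ν, ξ}.
∂A = cl(A) ∖ int(A) = {λ, μ, ν, ξ} ∖ {μ} = {λ, ν, ξ}.


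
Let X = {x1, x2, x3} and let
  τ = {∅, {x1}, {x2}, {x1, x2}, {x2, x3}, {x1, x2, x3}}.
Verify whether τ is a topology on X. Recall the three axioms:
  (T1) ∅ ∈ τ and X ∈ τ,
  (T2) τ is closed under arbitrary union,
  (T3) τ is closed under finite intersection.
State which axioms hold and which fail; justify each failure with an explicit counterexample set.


τ IS a topology on X.

Axiom (T1): ∅ ∈ τ? Yes; X ∈ τ? Yes.
Axiom (T2/T3): check pairwise unions and intersections of members of τ.
All pairwise intersections and unions checked — each lies in τ. Therefore τ satisfies (T1), (T2), (T3): it IS a topology on X.


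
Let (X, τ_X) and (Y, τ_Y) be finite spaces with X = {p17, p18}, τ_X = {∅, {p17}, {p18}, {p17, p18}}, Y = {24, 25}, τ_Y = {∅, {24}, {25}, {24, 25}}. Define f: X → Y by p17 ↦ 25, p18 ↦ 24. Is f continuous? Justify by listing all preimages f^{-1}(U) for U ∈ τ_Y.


f IS continuous.

Compute f^{-1}(U) for each U ∈ τ_Y:
  U = ∅: f^{-1}(U) = ∅ ∈ τ_X ✓.
  U = {24}: f^{-1}(U) = {p18} ∈ τ_X ✓.
  U = {25}: f^{-1}(U) = {p17} ∈ τ_X ✓.
  U = {24, 25}: f^{-1}(U) = {p17, p18} ∈ τ_X ✓.
Every preimage lies in τ_X, so f IS continuous.


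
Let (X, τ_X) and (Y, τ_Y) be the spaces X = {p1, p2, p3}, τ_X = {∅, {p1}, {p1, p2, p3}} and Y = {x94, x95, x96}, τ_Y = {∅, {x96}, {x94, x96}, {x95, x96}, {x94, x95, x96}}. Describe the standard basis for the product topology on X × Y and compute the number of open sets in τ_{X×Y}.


Basis B = {∅ × ∅, {p1} × {x96}, {p1} × {x94, x96}, {p1} × {x95, x96}, {p1} × {x94, x95, x96}, {p1, p2, p3} × {x96}, {p1, p2, p3} × {x94, x96}, {p1, p2, p3} × {x95, x96}, {p1, p2, p3} × {x94, x95, x96}}; |τ_{X×Y}| = 14.

Enumerate products U × V with U ∈ τ_X, V ∈ τ_Y (deduplicated):
  ∅ × ∅ = {} (∅)
  {p1} × {x96} = {(p1,x96)}
  {p1} × {x94, x96} = {(p1,x94), (p1,x96)}
  {p1} × {x95, x96} = {(p1,x95), (p1,x96)}
  {p1} × {x94, x95, x96} = {(p1,x94), (p1,x95), (p1,x96)}
  {p1, p2, p3} × {x96} = {(p1,x96), (p2,x96), (p3,x96)}
  {p1, p2, p3} × {x94, x96} = {(p1,x94), (p1,x96), (p2,x94), (p2,x96), (p3,x94), (p3,x96)}
  {p1, p2, p3} × {x95, x96} = {(p1,x95), (p1,x96), (p2,x95), (p2,x96), (p3,x95), (p3,x96)}
  {p1, p2, p3} × {x94, x95, x96} = {(p1,x94), (p1,x95), (p1,x96), (p2,x94), (p2,x95), (p2,x96), (p3,x94), (p3,x95), (p3,x96)}
These 9 distinct sets form the basis B.
Close under arbitrary unions to get τ_{X×Y}; counting gives |τ_{X×Y}| = 14.


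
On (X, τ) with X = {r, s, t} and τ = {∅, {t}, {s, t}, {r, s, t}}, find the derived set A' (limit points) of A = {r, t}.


A' = {r, s}

For each x ∈ X, list the open sets U ∈ τ with x ∈ U, then check whether U ∩ (A ∖ {x}) ≠ ∅ for every such U.
  x = r: opens ∋ x are {r, s, t}; each meets A ∖ {r}, so x IS a limit point.
  x = s: opens ∋ x are {s, t}, {r, s, t}; each meets A ∖ {s}, so x IS a limit point.
  x = t: open {t} ∋ x has {t} ∩ (A ∖ {t}) = ∅, so x is NOT a limit point.
Collecting: A' = {r, s}.


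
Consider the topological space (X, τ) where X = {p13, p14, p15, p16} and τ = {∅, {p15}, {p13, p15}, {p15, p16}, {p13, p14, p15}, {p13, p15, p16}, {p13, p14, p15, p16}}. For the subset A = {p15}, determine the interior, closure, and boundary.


int(A) = {p15}, cl(A) = {p13, p14, p15, p16}, ∂A = {p13, p14, p16}.

Closed sets in (X, τ) are complements of opens:
  closed(X, τ) = {∅, {p14}, {p16}, {p13, p14}, {p14, p16}, {p13, p14, p16}, {p13, p14, p15, p16}}.
int(A) = ⋃ {U ∈ τ : U ⊆ A}. Opens contained in A: ∅, {p15}.
Taking the union of these: int(A) = {p15}.
cl(A) = ⋂ {C closed : A ⊆ C}. Closed sets containing A: {p13, p14, p15, p16}.
Intersecting these: cl(A) = {p13, p14, p15, p16}.
∂A = cl(A) ∖ int(A) = {p13, p14, p15, p16} ∖ {p15} = {p13, p14, p16}.


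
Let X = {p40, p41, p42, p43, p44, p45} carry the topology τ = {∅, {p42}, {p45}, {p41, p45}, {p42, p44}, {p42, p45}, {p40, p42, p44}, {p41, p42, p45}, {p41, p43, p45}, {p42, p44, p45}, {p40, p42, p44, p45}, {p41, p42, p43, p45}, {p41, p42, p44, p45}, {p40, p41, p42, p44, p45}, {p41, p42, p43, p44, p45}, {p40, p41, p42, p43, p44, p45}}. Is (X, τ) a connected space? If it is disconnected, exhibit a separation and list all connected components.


(X, τ) is disconnected; components = [{p40, p42, p44}, {p41, p43, p45}].

Find clopen sets (U ∈ τ with X ∖ U ∈ τ):
  U = ∅, X ∖ U = {p40, p41, p42, p43, p44, p45} — both open, so U is clopen.
  U = {p40, p42, p44}, X ∖ U = {p41, p43, p45} — both open, so U is clopen.
  U = {p41, p43, p45}, X ∖ U = {p40, p42, p44} — both open, so U is clopen.
  U = {p40, p41, p42, p43, p44, p45}, X ∖ U = ∅ — both open, so U is clopen.
Nontrivial clopen(s) exist: e.g. {p41, p43, p45}. So (X, τ) is disconnected.
Compute connected components by grouping points that agree on all clopens:
  component: {p40, p42, p44}
  component: {p41, p43, p45}


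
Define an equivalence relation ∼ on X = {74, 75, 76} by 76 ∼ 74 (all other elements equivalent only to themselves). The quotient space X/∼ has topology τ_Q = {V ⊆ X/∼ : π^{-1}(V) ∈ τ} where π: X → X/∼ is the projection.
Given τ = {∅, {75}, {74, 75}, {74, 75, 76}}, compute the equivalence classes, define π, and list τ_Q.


X/∼ = {[74=76], [75]}; |τ_Q| = 3.

Equivalence classes: [74=76], [75].
Quotient map π: X → X/∼ sends 74 ↦ [74=76], 75 ↦ [75], 76 ↦ [74=76].
For each subset V ⊆ X/∼, compute π^{-1}(V) ⊆ X and check whether π^{-1}(V) ∈ τ. V is open in τ_Q iff π^{-1}(V) ∈ τ.
  V = {}: π^{-1}(V) = ∅ ∈ τ ✓.
  V = {[74=76]}: π^{-1}(V) = {74, 76} ∉ τ ✗.
  V = {[75]}: π^{-1}(V) = {75} ∈ τ ✓.
  V = {[74=76], [75]}: π^{-1}(V) = {74, 75, 76} ∈ τ ✓.
Open sets in the quotient: τ_Q = {{}, {[75]}, {[74=76], [75]}} (3 elements).


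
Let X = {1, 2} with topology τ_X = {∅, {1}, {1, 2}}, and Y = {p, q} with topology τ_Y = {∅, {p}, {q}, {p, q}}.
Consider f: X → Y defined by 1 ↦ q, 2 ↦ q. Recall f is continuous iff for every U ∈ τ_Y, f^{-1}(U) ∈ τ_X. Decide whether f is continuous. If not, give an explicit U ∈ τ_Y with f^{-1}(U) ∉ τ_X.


f IS continuous.

Compute f^{-1}(U) for each U ∈ τ_Y:
  U = ∅: f^{-1}(U) = ∅ ∈ τ_X ✓.
  U = {p}: f^{-1}(U) = ∅ ∈ τ_X ✓.
  U = {q}: f^{-1}(U) = {1, 2} ∈ τ_X ✓.
  U = {p, q}: f^{-1}(U) = {1, 2} ∈ τ_X ✓.
Every preimage lies in τ_X, so f IS continuous.


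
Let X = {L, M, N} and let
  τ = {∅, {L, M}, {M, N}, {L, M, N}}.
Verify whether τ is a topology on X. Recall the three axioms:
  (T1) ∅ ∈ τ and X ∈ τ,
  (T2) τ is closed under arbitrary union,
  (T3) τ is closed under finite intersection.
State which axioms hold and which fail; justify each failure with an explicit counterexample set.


τ is NOT a topology on X.

Axiom (T1): ∅ ∈ τ? Yes; X ∈ τ? Yes.
Axiom (T2/T3): check pairwise unions and intersections of members of τ.
Counterexample for (T3): {L, M} ∩ {M, N} = {M} ∉ τ. Therefore τ is NOT a topology.


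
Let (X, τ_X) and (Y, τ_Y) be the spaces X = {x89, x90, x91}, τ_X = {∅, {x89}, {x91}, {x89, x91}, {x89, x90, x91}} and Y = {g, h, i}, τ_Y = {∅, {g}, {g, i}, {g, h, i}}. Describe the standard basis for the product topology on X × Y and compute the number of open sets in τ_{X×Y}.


Basis B = {∅ × ∅, {x89} × {g}, {x91} × {g}, {x89} × {g, i}, {x89, x91} × {g}, {x91} × {g, i}, {x89} × {g, h, i}, {x89, x90, x91} × {g}, {x91} × {g, h, i}, {x89, x91} × {g, i}, {x89, x91} × {g, h, i}, {x89, x90, x91} × {g, i}, {x89, x90, x91} × {g, h, i}}; |τ_{X×Y}| = 30.

Enumerate products U × V with U ∈ τ_X, V ∈ τ_Y (deduplicated):
  ∅ × ∅ = {} (∅)
  {x89} × {g} = {(x89,g)}
  {x91} × {g} = {(x91,g)}
  {x89} × {g, i} = {(x89,g), (x89,i)}
  {x89, x91} × {g} = {(x89,g), (x91,g)}
  {x91} × {g, i} = {(x91,g), (x91,i)}
  {x89} × {g, h, i} = {(x89,g), (x89,h), (x89,i)}
  {x89, x90, x91} × {g} = {(x89,g), (x90,g), (x91,g)}
  {x91} × {g, h, i} = {(x91,g), (x91,h), (x91,i)}
  {x89, x91} × {g, i} = {(x89,g), (x89,i), (x91,g), (x91,i)}
  {x89, x91} × {g, h, i} = {(x89,g), (x89,h), (x89,i), (x91,g), (x91,h), (x91,i)}
  {x89, x90, x91} × {g, i} = {(x89,g), (x89,i), (x90,g), (x90,i), (x91,g), (x91,i)}
  {x89, x90, x91} × {g, h, i} = {(x89,g), (x89,h), (x89,i), (x90,g), (x90,h), (x90,i), (x91,g), (x91,h), (x91,i)}
These 13 distinct sets form the basis B.
Close under arbitrary unions to get τ_{X×Y}; counting gives |τ_{X×Y}| = 30.


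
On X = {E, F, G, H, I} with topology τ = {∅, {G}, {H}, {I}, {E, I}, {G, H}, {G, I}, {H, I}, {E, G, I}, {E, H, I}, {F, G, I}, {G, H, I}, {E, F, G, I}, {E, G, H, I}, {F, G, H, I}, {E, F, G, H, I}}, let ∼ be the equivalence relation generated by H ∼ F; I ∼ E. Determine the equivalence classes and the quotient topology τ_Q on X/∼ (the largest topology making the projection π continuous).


X/∼ = {[E=I], [F=H], [G]}; |τ_Q| = 5.

Equivalence classes: [E=I], [F=H], [G].
Quotient map π: X → X/∼ sends E ↦ [E=I], F ↦ [F=H], G ↦ [G], H ↦ [F=H], I ↦ [E=I].
For each subset V ⊆ X/∼, compute π^{-1}(V) ⊆ X and check whether π^{-1}(V) ∈ τ. V is open in τ_Q iff π^{-1}(V) ∈ τ.
  V = {}: π^{-1}(V) = ∅ ∈ τ ✓.
  V = {[E=I]}: π^{-1}(V) = {E, I} ∈ τ ✓.
  V = {[F=H]}: π^{-1}(V) = {F, H} ∉ τ ✗.
  V = {[E=I], [F=H]}: π^{-1}(V) = {E, F, H, I} ∉ τ ✗.
  V = {[G]}: π^{-1}(V) = {G} ∈ τ ✓.
  V = {[E=I], [G]}: π^{-1}(V) = {E, G, I} ∈ τ ✓.
  V = {[F=H], [G]}: π^{-1}(V) = {F, G, H} ∉ τ ✗.
  V = {[E=I], [F=H], [G]}: π^{-1}(V) = {E, F, G, H, I} ∈ τ ✓.
Open sets in the quotient: τ_Q = {{}, {[E=I]}, {[G]}, {[E=I], [G]}, {[E=I], [F=H], [G]}} (5 elements).


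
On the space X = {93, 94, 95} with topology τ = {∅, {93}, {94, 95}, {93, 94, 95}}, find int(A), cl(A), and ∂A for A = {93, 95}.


int(A) = {93}, cl(A) = {93, 94, 95}, ∂A = {94, 95}.

Closed sets in (X, τ) are complements of opens:
  closed(X, τ) = {∅, {93}, {94, 95}, {93, 94, 95}}.
int(A) = ⋃ {U ∈ τ : U ⊆ A}. Opens contained in A: ∅, {93}.
Taking the union of these: int(A) = {93}.
cl(A) = ⋂ {C closed : A ⊆ C}. Closed sets containing A: {93, 94, 95}.
Intersecting these: cl(A) = {93, 94, 95}.
∂A = cl(A) ∖ int(A) = {93, 94, 95} ∖ {93} = {94, 95}.


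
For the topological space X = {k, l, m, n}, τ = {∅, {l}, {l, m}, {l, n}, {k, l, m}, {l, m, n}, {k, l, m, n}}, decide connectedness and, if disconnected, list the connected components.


(X, τ) is connected.

Find clopen sets (U ∈ τ with X ∖ U ∈ τ):
  U = ∅, X ∖ U = {k, l, m, n} — both open, so U is clopen.
  U = {k, l, m, n}, X ∖ U = ∅ — both open, so U is clopen.
Only trivial clopens (∅ and X) exist, so (X, τ) is connected.
Compute connected components by grouping points that agree on all clopens:
  component: {k, l, m, n}


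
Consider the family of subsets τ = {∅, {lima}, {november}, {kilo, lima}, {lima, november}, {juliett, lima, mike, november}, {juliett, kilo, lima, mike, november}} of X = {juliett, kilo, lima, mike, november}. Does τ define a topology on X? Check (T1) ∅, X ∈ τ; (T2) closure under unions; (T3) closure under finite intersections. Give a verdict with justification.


τ is NOT a topology on X.

Axiom (T1): ∅ ∈ τ? Yes; X ∈ τ? Yes.
Axiom (T2/T3): check pairwise unions and intersections of members of τ.
Counterexample for (T2): {november} ∪ {kilo, lima} = {kilo, lima, november} ∉ τ. Therefore τ is NOT a topology.


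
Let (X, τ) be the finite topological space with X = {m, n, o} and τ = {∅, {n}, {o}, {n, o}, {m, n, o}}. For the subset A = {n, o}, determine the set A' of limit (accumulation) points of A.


A' = {m}

For each x ∈ X, list the open sets U ∈ τ with x ∈ U, then check whether U ∩ (A ∖ {x}) ≠ ∅ for every such U.
  x = m: opens ∋ x are {m, n, o}; each meets A ∖ {m}, so x IS a limit point.
  x = n: open {n} ∋ x has {n} ∩ (A ∖ {n}) = ∅, so x is NOT a limit point.
  x = o: open {o} ∋ x has {o} ∩ (A ∖ {o}) = ∅, so x is NOT a limit point.
Collecting: A' = {m}.


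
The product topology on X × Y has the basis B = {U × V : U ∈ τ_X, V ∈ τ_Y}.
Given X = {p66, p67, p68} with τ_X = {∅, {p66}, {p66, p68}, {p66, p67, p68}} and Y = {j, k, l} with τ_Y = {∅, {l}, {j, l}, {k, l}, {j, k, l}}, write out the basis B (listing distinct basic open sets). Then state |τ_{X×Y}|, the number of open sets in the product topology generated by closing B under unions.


Basis B = {∅ × ∅, {p66} × {l}, {p66} × {j, l}, {p66} × {k, l}, {p66, p68} × {l}, {p66} × {j, k, l}, {p66, p67, p68} × {l}, {p66, p68} × {j, l}, {p66, p68} × {k, l}, {p66, p68} × {j, k, l}, {p66, p67, p68} × {j, l}, {p66, p67, p68} × {k, l}, {p66, p67, p68} × {j, k, l}}; |τ_{X×Y}| = 30.

Enumerate products U × V with U ∈ τ_X, V ∈ τ_Y (deduplicated):
  ∅ × ∅ = {} (∅)
  {p66} × {l} = {(p66,l)}
  {p66} × {j, l} = {(p66,j), (p66,l)}
  {p66} × {k, l} = {(p66,k), (p66,l)}
  {p66, p68} × {l} = {(p66,l), (p68,l)}
  {p66} × {j, k, l} = {(p66,j), (p66,k), (p66,l)}
  {p66, p67, p68} × {l} = {(p66,l), (p67,l), (p68,l)}
  {p66, p68} × {j, l} = {(p66,j), (p66,l), (p68,j), (p68,l)}
  {p66, p68} × {k, l} = {(p66,k), (p66,l), (p68,k), (p68,l)}
  {p66, p68} × {j, k, l} = {(p66,j), (p66,k), (p66,l), (p68,j), (p68,k), (p68,l)}
  {p66, p67, p68} × {j, l} = {(p66,j), (p66,l), (p67,j), (p67,l), (p68,j), (p68,l)}
  {p66, p67, p68} × {k, l} = {(p66,k), (p66,l), (p67,k), (p67,l), (p68,k), (p68,l)}
  {p66, p67, p68} × {j, k, l} = {(p66,j), (p66,k), (p66,l), (p67,j), (p67,k), (p67,l), (p68,j), (p68,k), (p68,l)}
These 13 distinct sets form the basis B.
Close under arbitrary unions to get τ_{X×Y}; counting gives |τ_{X×Y}| = 30.


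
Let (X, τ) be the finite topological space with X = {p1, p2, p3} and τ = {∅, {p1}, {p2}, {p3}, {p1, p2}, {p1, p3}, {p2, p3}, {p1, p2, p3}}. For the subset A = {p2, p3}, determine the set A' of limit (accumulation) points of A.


A' = ∅

For each x ∈ X, list the open sets U ∈ τ with x ∈ U, then check whether U ∩ (A ∖ {x}) ≠ ∅ for every such U.
  x = p1: open {p1} ∋ x has {p1} ∩ (A ∖ {p1}) = ∅, so x is NOT a limit point.
  x = p2: open {p2} ∋ x has {p2} ∩ (A ∖ {p2}) = ∅, so x is NOT a limit point.
  x = p3: open {p3} ∋ x has {p3} ∩ (A ∖ {p3}) = ∅, so x is NOT a limit point.
Collecting: A' = ∅.


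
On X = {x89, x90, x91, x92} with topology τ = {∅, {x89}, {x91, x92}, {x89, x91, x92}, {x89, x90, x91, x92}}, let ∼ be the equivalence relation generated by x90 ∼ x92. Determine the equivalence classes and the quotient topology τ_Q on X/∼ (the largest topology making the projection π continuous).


X/∼ = {[x89], [x90=x92], [x91]}; |τ_Q| = 3.

Equivalence classes: [x89], [x90=x92], [x91].
Quotient map π: X → X/∼ sends x89 ↦ [x89], x90 ↦ [x90=x92], x91 ↦ [x91], x92 ↦ [x90=x92].
For each subset V ⊆ X/∼, compute π^{-1}(V) ⊆ X and check whether π^{-1}(V) ∈ τ. V is open in τ_Q iff π^{-1}(V) ∈ τ.
  V = {}: π^{-1}(V) = ∅ ∈ τ ✓.
  V = {[x89]}: π^{-1}(V) = {x89} ∈ τ ✓.
  V = {[x90=x92]}: π^{-1}(V) = {x90, x92} ∉ τ ✗.
  V = {[x89], [x90=x92]}: π^{-1}(V) = {x89, x90, x92} ∉ τ ✗.
  V = {[x91]}: π^{-1}(V) = {x91} ∉ τ ✗.
  V = {[x89], [x91]}: π^{-1}(V) = {x89, x91} ∉ τ ✗.
  V = {[x90=x92], [x91]}: π^{-1}(V) = {x90, x91, x92} ∉ τ ✗.
  V = {[x89], [x90=x92], [x91]}: π^{-1}(V) = {x89, x90, x91, x92} ∈ τ ✓.
Open sets in the quotient: τ_Q = {{}, {[x89]}, {[x89], [x90=x92], [x91]}} (3 elements).


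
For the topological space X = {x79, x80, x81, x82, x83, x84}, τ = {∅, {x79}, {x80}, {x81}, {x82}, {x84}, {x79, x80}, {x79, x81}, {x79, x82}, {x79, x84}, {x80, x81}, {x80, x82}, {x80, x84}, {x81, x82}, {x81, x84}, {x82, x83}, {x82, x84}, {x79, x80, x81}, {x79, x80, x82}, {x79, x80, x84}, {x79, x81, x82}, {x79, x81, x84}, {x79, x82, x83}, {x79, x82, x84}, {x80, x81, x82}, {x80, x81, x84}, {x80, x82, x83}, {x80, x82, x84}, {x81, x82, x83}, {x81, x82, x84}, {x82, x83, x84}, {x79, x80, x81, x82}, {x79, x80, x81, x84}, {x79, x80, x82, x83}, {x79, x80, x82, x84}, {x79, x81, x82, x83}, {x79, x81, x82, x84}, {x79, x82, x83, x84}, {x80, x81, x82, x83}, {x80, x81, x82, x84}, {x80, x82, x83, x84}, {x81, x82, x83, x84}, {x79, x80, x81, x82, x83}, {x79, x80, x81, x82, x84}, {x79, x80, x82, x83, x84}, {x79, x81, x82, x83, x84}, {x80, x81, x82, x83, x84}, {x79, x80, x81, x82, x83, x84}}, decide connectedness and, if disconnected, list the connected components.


(X, τ) is disconnected; components = [{x79}, {x80}, {x81}, {x84}, {x82, x83}].

Find clopen sets (U ∈ τ with X ∖ U ∈ τ):
  U = ∅, X ∖ U = {x79, x80, x81, x82, x83, x84} — both open, so U is clopen.
  U = {x79}, X ∖ U = {x80, x81, x82, x83, x84} — both open, so U is clopen.
  U = {x80}, X ∖ U = {x79, x81, x82, x83, x84} — both open, so U is clopen.
  U = {x81}, X ∖ U = {x79, x80, x82, x83, x84} — both open, so U is clopen.
  U = {x84}, X ∖ U = {x79, x80, x81, x82, x83} — both open, so U is clopen.
  U = {x79, x80}, X ∖ U = {x81, x82, x83, x84} — both open, so U is clopen.
  U = {x79, x81}, X ∖ U = {x80, x82, x83, x84} — both open, so U is clopen.
  U = {x79, x84}, X ∖ U = {x80, x81, x82, x83} — both open, so U is clopen.
  U = {x80, x81}, X ∖ U = {x79, x82, x83, x84} — both open, so U is clopen.
  U = {x80, x84}, X ∖ U = {x79, x81, x82, x83} — both open, so U is clopen.
  U = {x81, x84}, X ∖ U = {x79, x80, x82, x83} — both open, so U is clopen.
  U = {x82, x83}, X ∖ U = {x79, x80, x81, x84} — both open, so U is clopen.
  U = {x79, x80, x81}, X ∖ U = {x82, x83, x84} — both open, so U is clopen.
  U = {x79, x80, x84}, X ∖ U = {x81, x82, x83} — both open, so U is clopen.
  U = {x79, x81, x84}, X ∖ U = {x80, x82, x83} — both open, so U is clopen.
  U = {x79, x82, x83}, X ∖ U = {x80, x81, x84} — both open, so U is clopen.
  U = {x80, x81, x84}, X ∖ U = {x79, x82, x83} — both open, so U is clopen.
  U = {x80, x82, x83}, X ∖ U = {x79, x81, x84} — both open, so U is clopen.
  U = {x81, x82, x83}, X ∖ U = {x79, x80, x84} — both open, so U is clopen.
  U = {x82, x83, x84}, X ∖ U = {x79, x80, x81} — both open, so U is clopen.
  U = {x79, x80, x81, x84}, X ∖ U = {x82, x83} — both open, so U is clopen.
  U = {x79, x80, x82, x83}, X ∖ U = {x81, x84} — both open, so U is clopen.
  U = {x79, x81, x82, x83}, X ∖ U = {x80, x84} — both open, so U is clopen.
  U = {x79, x82, x83, x84}, X ∖ U = {x80, x81} — both open, so U is clopen.
  U = {x80, x81, x82, x83}, X ∖ U = {x79, x84} — both open, so U is clopen.
  U = {x80, x82, x83, x84}, X ∖ U = {x79, x81} — both open, so U is clopen.
  U = {x81, x82, x83, x84}, X ∖ U = {x79, x80} — both open, so U is clopen.
  U = {x79, x80, x81, x82, x83}, X ∖ U = {x84} — both open, so U is clopen.
  U = {x79, x80, x82, x83, x84}, X ∖ U = {x81} — both open, so U is clopen.
  U = {x79, x81, x82, x83, x84}, X ∖ U = {x80} — both open, so U is clopen.
  U = {x80, x81, x82, x83, x84}, X ∖ U = {x79} — both open, so U is clopen.
  U = {x79, x80, x81, x82, x83, x84}, X ∖ U = ∅ — both open, so U is clopen.
Nontrivial clopen(s) exist: e.g. {x79, x80, x81, x82, x83}. So (X, τ) is disconnected.
Compute connected components by grouping points that agree on all clopens:
  component: {x79}
  component: {x80}
  component: {x81}
  component: {x84}
  component: {x82, x83}


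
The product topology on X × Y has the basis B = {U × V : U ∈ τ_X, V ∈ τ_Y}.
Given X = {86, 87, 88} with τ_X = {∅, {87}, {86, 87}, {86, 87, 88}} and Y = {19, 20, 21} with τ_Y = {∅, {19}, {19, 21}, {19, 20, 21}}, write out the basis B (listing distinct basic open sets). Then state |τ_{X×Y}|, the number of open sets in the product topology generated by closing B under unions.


Basis B = {∅ × ∅, {87} × {19}, {86, 87} × {19}, {87} × {19, 21}, {86, 87, 88} × {19}, {87} × {19, 20, 21}, {86, 87} × {19, 21}, {86, 87} × {19, 20, 21}, {86, 87, 88} × {19, 21}, {86, 87, 88} × {19, 20, 21}}; |τ_{X×Y}| = 20.

Enumerate products U × V with U ∈ τ_X, V ∈ τ_Y (deduplicated):
  ∅ × ∅ = {} (∅)
  {87} × {19} = {(87,19)}
  {86, 87} × {19} = {(86,19), (87,19)}
  {87} × {19, 21} = {(87,19), (87,21)}
  {86, 87, 88} × {19} = {(86,19), (87,19), (88,19)}
  {87} × {19, 20, 21} = {(87,19), (87,20), (87,21)}
  {86, 87} × {19, 21} = {(86,19), (86,21), (87,19), (87,21)}
  {86, 87} × {19, 20, 21} = {(86,19), (86,20), (86,21), (87,19), (87,20), (87,21)}
  {86, 87, 88} × {19, 21} = {(86,19), (86,21), (87,19), (87,21), (88,19), (88,21)}
  {86, 87, 88} × {19, 20, 21} = {(86,19), (86,20), (86,21), (87,19), (87,20), (87,21), (88,19), (88,20), (88,21)}
These 10 distinct sets form the basis B.
Close under arbitrary unions to get τ_{X×Y}; counting gives |τ_{X×Y}| = 20.


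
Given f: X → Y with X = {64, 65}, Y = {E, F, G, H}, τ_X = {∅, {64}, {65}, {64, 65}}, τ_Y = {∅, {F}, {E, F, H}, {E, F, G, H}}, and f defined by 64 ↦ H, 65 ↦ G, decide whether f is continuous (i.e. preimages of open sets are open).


f IS continuous.

Compute f^{-1}(U) for each U ∈ τ_Y:
  U = ∅: f^{-1}(U) = ∅ ∈ τ_X ✓.
  U = {F}: f^{-1}(U) = ∅ ∈ τ_X ✓.
  U = {E, F, H}: f^{-1}(U) = {64} ∈ τ_X ✓.
  U = {E, F, G, H}: f^{-1}(U) = {64, 65} ∈ τ_X ✓.
Every preimage lies in τ_X, so f IS continuous.


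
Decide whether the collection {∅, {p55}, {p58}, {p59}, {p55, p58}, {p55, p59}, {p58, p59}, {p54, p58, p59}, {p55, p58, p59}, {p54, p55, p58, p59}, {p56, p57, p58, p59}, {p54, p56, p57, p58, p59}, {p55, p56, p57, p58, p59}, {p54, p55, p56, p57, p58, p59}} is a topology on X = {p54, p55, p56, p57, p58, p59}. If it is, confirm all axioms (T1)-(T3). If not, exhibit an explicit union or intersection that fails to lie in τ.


τ IS a topology on X.

Axiom (T1): ∅ ∈ τ? Yes; X ∈ τ? Yes.
Axiom (T2/T3): check pairwise unions and intersections of members of τ.
All pairwise intersections and unions checked — each lies in τ. Therefore τ satisfies (T1), (T2), (T3): it IS a topology on X.


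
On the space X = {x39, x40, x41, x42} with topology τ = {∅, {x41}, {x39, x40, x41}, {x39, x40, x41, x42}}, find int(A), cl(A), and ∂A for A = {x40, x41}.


int(A) = {x41}, cl(A) = {x39, x40, x41, x42}, ∂A = {x39, x40, x42}.

Closed sets in (X, τ) are complements of opens:
  closed(X, τ) = {∅, {x42}, {x39, x40, x42}, {x39, x40, x41, x42}}.
int(A) = ⋃ {U ∈ τ : U ⊆ A}. Opens contained in A: ∅, {x41}.
Taking the union of these: int(A) = {x41}.
cl(A) = ⋂ {C closed : A ⊆ C}. Closed sets containing A: {x39, x40, x41, x42}.
Intersecting these: cl(A) = {x39, x40, x41, x42}.
∂A = cl(A) ∖ int(A) = {x39, x40, x41, x42} ∖ {x41} = {x39, x40, x42}.
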